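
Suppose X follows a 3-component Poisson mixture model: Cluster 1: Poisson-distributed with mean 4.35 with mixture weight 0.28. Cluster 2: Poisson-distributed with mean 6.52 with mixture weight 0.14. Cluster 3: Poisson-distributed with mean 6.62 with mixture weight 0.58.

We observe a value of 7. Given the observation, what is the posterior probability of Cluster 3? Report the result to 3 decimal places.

0.673

By Bayes' theorem, P(k | x) = π_k f_k(x) / Σ_j π_j f_j(x).
Evaluate each component's likelihood at the observed value:
  p_1 = 0.0754768
  p_2 = 0.146454
  p_3 = 0.147416
Unnormalised posteriors:
  π_1·p_1 = 0.28 × 0.0754768 = 0.0211335
  π_2·p_2 = 0.14 × 0.146454 = 0.0205036
  π_3·p_3 = 0.58 × 0.147416 = 0.0855015
Denominator: 0.0211335 + 0.0205036 + 0.0855015 = 0.127139
So the posterior for Cluster 3 is 0.0855015 / 0.127139 ≈ 0.673.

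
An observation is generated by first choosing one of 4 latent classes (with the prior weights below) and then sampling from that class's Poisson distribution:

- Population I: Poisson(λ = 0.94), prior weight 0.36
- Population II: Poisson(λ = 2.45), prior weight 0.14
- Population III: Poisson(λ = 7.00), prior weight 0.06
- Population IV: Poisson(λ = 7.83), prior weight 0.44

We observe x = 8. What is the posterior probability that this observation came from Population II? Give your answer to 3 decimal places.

0.006

Posterior ∝ prior × likelihood, so P(k | x) ∝ π_k f_k(x); normalise over all components.
Poisson probabilities:
  p_I = e^(−0.94)·0.94^8/8! = 5.90562e-06
  p_II = e^(−2.45)·2.45^8/8! = 0.00277835
  p_III = e^(−7.00)·7.00^8/8! = 0.130377
  p_IV = e^(−7.83)·7.83^8/8! = 0.139331
Multiply by the mixture weights:
  π_I·p_I = 0.36 × 5.90562e-06 = 2.12602e-06
  π_II·p_II = 0.14 × 0.00277835 = 0.000388969
  π_III·p_III = 0.06 × 0.130377 = 0.00782265
  π_IV·p_IV = 0.44 × 0.139331 = 0.0613056
Sum: 2.12602e-06 + 0.000388969 + 0.00782265 + 0.0613056 = 0.0695194
Responsibility of Population II: 0.000388969 / 0.0695194 ≈ 0.006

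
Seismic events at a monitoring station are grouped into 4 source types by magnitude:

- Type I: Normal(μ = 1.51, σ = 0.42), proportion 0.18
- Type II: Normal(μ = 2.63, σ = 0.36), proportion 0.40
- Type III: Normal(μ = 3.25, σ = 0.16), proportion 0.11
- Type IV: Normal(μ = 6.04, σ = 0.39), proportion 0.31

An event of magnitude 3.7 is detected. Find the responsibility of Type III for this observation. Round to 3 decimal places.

0.495

P(component k | x) = π_k·f_k(x) / marginal(x), where marginal(x) = Σ_j π_j·f_j(x).
Component likelihoods at x = 3.7:
  L_I = (1/(0.42·√(2π)))·exp(−(3.7−1.51)²/(2·0.42²)) = 0.949863·exp(-13.59439) = 1.18493e-06
  L_II = (1/(0.36·√(2π)))·exp(−(3.7−2.63)²/(2·0.36²)) = 1.108173·exp(-4.41705) = 0.0133754
  L_III = (1/(0.16·√(2π)))·exp(−(3.7−3.25)²/(2·0.16²)) = 2.493389·exp(-3.95508) = 0.0477663
  L_IV = (1/(0.39·√(2π)))·exp(−(3.7−6.04)²/(2·0.39²)) = 1.022929·exp(-18.00000) = 1.55792e-08
Weight by the priors:
  π_I·L_I = 0.18 × 1.18493e-06 = 2.13288e-07
  π_II·L_II = 0.40 × 0.0133754 = 0.00535015
  π_III·L_III = 0.11 × 0.0477663 = 0.00525429
  π_IV·L_IV = 0.31 × 1.55792e-08 = 4.82955e-09
Denominator: 2.13288e-07 + 0.00535015 + 0.00525429 + 4.82955e-09 = 0.0106047
P(Type III | the observation) = 0.00525429 / 0.0106047 ≈ 0.495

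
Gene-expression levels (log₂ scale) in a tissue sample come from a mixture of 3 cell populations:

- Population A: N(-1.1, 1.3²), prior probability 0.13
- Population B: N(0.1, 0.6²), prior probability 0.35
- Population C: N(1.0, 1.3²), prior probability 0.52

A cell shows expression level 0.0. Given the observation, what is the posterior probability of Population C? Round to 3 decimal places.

Posterior ∝ prior × likelihood, so P(k | x) ∝ w_k f_k(x); normalise over all components.
Normal densities:
  p_A = (1/(1.3·√(2π)))·exp(−(0.0−-1.1)²/(2·1.3²)) = 0.306879·exp(-0.35799) = 0.214533
  p_B = (1/(0.6·√(2π)))·exp(−(0.0−0.1)²/(2·0.6²)) = 0.664904·exp(-0.01389) = 0.655733
  p_C = (1/(1.3·√(2π)))·exp(−(0.0−1.0)²/(2·1.3²)) = 0.306879·exp(-0.29586) = 0.228285
Weight by the priors:
  w_A·p_A = 0.13 × 0.214533 = 0.0278893
  w_B·p_B = 0.35 × 0.655733 = 0.229507
  w_C·p_C = 0.52 × 0.228285 = 0.118708
Evidence: 0.0278893 + 0.229507 + 0.118708 = 0.376104
P(Population C | 0.0) ≈ 0.316

0.316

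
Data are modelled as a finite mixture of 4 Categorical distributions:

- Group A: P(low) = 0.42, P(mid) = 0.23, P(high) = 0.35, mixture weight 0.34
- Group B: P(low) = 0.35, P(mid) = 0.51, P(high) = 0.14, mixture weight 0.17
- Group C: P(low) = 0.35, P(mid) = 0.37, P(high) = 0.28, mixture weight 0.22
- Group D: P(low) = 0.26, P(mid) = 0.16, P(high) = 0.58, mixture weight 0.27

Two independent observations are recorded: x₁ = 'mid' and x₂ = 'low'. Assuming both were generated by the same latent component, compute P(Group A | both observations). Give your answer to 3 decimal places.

0.319

P(component k | x) = π_k·f_k(x) / marginal(x), where marginal(x) = Σ_j π_j·f_j(x).
Since both observations come from the same component, the likelihood for component k is f_k(x₁)·f_k(x₂).
  L_A = [P(mid | comp) = 0.23] × [0.42] = 0.0966
  L_B = [P(mid | comp) = 0.51] × [0.35] = 0.1785
  L_C = [P(mid | comp) = 0.37] × [0.35] = 0.1295
  L_D = [P(mid | comp) = 0.16] × [0.26] = 0.0416
Weight by the priors:
  π_A·L_A = 0.34 × 0.0966 = 0.032844
  π_B·L_B = 0.17 × 0.1785 = 0.030345
  π_C·L_C = 0.22 × 0.1295 = 0.02849
  π_D·L_D = 0.27 × 0.0416 = 0.011232
Sum: 0.032844 + 0.030345 + 0.02849 + 0.011232 = 0.102911
So the posterior for Group A is 0.032844 / 0.102911 ≈ 0.319.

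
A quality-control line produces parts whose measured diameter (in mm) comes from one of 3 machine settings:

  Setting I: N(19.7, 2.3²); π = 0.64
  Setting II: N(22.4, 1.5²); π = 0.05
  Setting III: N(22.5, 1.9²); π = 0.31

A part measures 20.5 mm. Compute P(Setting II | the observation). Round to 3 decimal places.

0.040

The responsibility of component k is P(Z=k) f_k(x) divided by Σ_j P(Z=j) f_j(x).
Normal densities:
  f_I = (1/(2.3·√(2π)))·exp(−(20.5−19.7)²/(2·2.3²)) = 0.173453·exp(-0.06049) = 0.163272
  f_II = (1/(1.5·√(2π)))·exp(−(20.5−22.4)²/(2·1.5²)) = 0.265962·exp(-0.80222) = 0.119239
  f_III = (1/(1.9·√(2π)))·exp(−(20.5−22.5)²/(2·1.9²)) = 0.209970·exp(-0.55402) = 0.120656
Unnormalised posteriors:
  P(Z=I)·f_I = 0.64 × 0.163272 = 0.104494
  P(Z=II)·f_II = 0.05 × 0.119239 = 0.00596195
  P(Z=III)·f_III = 0.31 × 0.120656 = 0.0374035
Evidence: 0.104494 + 0.00596195 + 0.0374035 = 0.147859
P(Setting II | data) ≈ 0.040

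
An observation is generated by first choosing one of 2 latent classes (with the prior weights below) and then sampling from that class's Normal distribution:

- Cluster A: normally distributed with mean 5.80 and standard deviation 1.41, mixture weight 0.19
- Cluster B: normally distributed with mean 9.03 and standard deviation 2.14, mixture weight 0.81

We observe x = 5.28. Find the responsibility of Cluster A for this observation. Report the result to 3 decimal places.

By Bayes' theorem, P(k | x) = w_k f_k(x) / Σ_j w_j f_j(x).
Component likelihoods at x = 5.28:
  p_A = 0.264336
  p_B = 0.0401519
Prior × likelihood for each component:
  w_A·p_A = 0.19 × 0.264336 = 0.0502239
  w_B·p_B = 0.81 × 0.0401519 = 0.032523
Marginal: 0.0502239 + 0.032523 = 0.0827469
So the posterior for Cluster A is 0.0502239 / 0.0827469 ≈ 0.607.

0.607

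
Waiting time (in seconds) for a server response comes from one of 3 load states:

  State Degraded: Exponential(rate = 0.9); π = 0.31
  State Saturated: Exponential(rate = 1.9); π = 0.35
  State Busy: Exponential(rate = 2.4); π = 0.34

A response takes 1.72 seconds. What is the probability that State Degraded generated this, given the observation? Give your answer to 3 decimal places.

0.607

The responsibility of component k is π_k f_k(x) divided by Σ_j π_j f_j(x).
Evaluate each component's likelihood at the observed value:
  L_Degraded = 0.9·e^(−0.9·1.72) = 0.9·e^(−1.5480) = 0.191406
  L_Saturated = 1.9·e^(−1.9·1.72) = 1.9·e^(−3.2680) = 0.0723568
  L_Busy = 2.4·e^(−2.4·1.72) = 2.4·e^(−4.1280) = 0.0386762
Prior × likelihood for each component:
  π_Degraded·L_Degraded = 0.31 × 0.191406 = 0.0593357
  π_Saturated·L_Saturated = 0.35 × 0.0723568 = 0.0253249
  π_Busy·L_Busy = 0.34 × 0.0386762 = 0.0131499
Marginal: 0.0593357 + 0.0253249 + 0.0131499 = 0.0978105
P(State Degraded | the observation) ≈ 0.607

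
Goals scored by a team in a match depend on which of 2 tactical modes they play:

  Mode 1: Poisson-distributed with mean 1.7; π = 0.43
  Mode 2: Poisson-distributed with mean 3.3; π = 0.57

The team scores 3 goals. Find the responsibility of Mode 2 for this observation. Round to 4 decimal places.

0.6619

By Bayes' theorem, P(k | x) = π_k f_k(x) / Σ_j π_j f_j(x).
Component likelihoods at x = 3 goals:
  f_1 = e^(−1.7)·1.7^3/3! = 0.149587
  f_2 = e^(−3.3)·3.3^3/3! = 0.220912
Weight by the priors:
  π_1·f_1 = 0.43 × 0.149587 = 0.0643226
  π_2·f_2 = 0.57 × 0.220912 = 0.12592
Sum: 0.0643226 + 0.12592 = 0.190242
So the posterior for Mode 2 is 0.12592 / 0.190242 ≈ 0.6619.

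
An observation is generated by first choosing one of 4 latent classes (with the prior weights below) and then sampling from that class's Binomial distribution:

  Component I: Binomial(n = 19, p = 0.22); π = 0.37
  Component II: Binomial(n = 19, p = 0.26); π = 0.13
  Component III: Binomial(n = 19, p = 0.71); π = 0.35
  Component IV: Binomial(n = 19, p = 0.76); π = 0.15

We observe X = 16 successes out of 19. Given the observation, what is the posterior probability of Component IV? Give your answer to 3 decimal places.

0.419

Apply Bayes' rule: the posterior for each component is proportional to its prior times its likelihood at x.
Binomial probabilities:
  f_I = 1.38475e-08
  f_II = 1.71235e-07
  f_III = 0.0985488
  f_IV = 0.165949
Prior × likelihood for each component:
  π_I·f_I = 0.37 × 1.38475e-08 = 5.12356e-09
  π_II·f_II = 0.13 × 1.71235e-07 = 2.22605e-08
  π_III·f_III = 0.35 × 0.0985488 = 0.0344921
  π_IV·f_IV = 0.15 × 0.165949 = 0.0248924
Normaliser: 5.12356e-09 + 2.22605e-08 + 0.0344921 + 0.0248924 = 0.0593845
Responsibility of Component IV: 0.0248924 / 0.0593845 ≈ 0.419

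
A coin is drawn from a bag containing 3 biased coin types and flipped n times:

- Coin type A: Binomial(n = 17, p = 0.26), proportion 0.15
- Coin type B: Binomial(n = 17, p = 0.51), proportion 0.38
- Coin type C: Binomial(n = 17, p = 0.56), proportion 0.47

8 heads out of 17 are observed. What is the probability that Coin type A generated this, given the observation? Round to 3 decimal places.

By Bayes' theorem, P(k | x) = π_k f_k(x) / Σ_j π_j f_j(x).
Evaluate each component's likelihood at the observed value:
  f_A = C(17,8)·0.26^8·0.74^9 = 24310·2.08827e-05·0.0665404 = 0.0337798
  f_B = C(17,8)·0.51^8·0.49^9 = 24310·0.00457679·0.00162841 = 0.18118
  f_C = C(17,8)·0.56^8·0.44^9 = 24310·0.00967173·0.000618122 = 0.145333
Multiply by the mixture weights:
  π_A·f_A = 0.15 × 0.0337798 = 0.00506697
  π_B·f_B = 0.38 × 0.18118 = 0.0688485
  π_C·f_C = 0.47 × 0.145333 = 0.0683064
Marginal: 0.00506697 + 0.0688485 + 0.0683064 = 0.142222
P(Coin type A | 8 heads out of 17) ≈ 0.036

0.036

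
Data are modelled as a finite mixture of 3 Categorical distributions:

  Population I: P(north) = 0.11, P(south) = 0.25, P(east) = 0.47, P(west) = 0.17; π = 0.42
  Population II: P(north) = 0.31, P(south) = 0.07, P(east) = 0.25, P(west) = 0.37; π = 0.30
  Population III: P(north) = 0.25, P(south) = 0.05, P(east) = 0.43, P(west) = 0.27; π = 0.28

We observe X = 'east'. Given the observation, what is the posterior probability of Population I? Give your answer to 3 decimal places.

Apply Bayes' rule: the posterior for each component is proportional to its prior times its likelihood at x.
Evaluate each component's likelihood at the observed value:
  L_I = P(east | comp) = 0.47
  L_II = P(east | comp) = 0.25
  L_III = P(east | comp) = 0.43
Prior × likelihood for each component:
  π_I·L_I = 0.42 × 0.47 = 0.1974
  π_II·L_II = 0.30 × 0.25 = 0.075
  π_III·L_III = 0.28 × 0.43 = 0.1204
Denominator: 0.1974 + 0.075 + 0.1204 = 0.3928
P(Population I | the observation) ≈ 0.503

0.503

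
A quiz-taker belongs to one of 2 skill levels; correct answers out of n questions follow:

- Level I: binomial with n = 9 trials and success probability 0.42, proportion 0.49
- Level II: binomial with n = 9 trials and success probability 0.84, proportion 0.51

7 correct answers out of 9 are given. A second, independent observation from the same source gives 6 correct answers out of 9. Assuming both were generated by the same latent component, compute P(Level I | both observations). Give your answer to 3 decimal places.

0.068

By Bayes' theorem, P(k | x) = w_k f_k(x) / Σ_j w_j f_j(x).
Since both observations come from the same component, the likelihood for component k is f_k(x₁)·f_k(x₂).
  L_I = [C(9,7)·0.42^7·0.58^2 = 36·0.00230539·0.3364 = 0.0279192] × [0.089962] = 0.00251167
  L_II = [C(9,7)·0.84^7·0.16^2 = 36·0.29509·0.0256 = 0.271955] × [0.120869] = 0.032871
Multiply by the mixture weights:
  w_I·L_I = 0.49 × 0.00251167 = 0.00123072
  w_II·L_II = 0.51 × 0.032871 = 0.0167642
Denominator: 0.00123072 + 0.0167642 = 0.0179949
P(Level I | x) ≈ 0.068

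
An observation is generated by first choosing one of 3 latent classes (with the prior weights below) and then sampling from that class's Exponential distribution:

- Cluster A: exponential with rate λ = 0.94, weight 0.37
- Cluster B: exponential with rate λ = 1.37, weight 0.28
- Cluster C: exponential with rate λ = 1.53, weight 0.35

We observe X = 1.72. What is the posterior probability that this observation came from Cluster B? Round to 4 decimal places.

The responsibility of component k is P(Z=k) f_k(x) divided by Σ_j P(Z=j) f_j(x).
Component likelihoods at x = 1.72:
  L_A = 0.186621
  L_B = 0.129822
  L_C = 0.110104
Multiply by the mixture weights:
  P(Z=A)·L_A = 0.37 × 0.186621 = 0.0690498
  P(Z=B)·L_B = 0.28 × 0.129822 = 0.0363502
  P(Z=C)·L_C = 0.35 × 0.110104 = 0.0385363
Denominator: 0.0690498 + 0.0363502 + 0.0385363 = 0.143936
P(Cluster B | data) = 0.0363502 / 0.143936 ≈ 0.2525

0.2525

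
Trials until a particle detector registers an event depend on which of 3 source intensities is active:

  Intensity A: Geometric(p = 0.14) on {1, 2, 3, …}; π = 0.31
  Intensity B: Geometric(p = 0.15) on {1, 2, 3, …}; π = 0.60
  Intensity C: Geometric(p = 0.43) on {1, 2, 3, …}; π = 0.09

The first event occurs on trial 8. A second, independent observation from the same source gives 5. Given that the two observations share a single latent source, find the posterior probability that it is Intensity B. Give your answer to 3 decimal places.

0.655

Apply Bayes' rule: the posterior for each component is proportional to its prior times its likelihood at x.
Since both observations come from the same component, the likelihood for component k is f_k(x₁)·f_k(x₂).
  p_A = [0.0487099] × [0.0765811] = 0.00373026
  p_B = [0.0480866] × [0.0783009] = 0.00376522
  p_C = [0.00840606] × [0.0453908] = 0.000381558
Prior × likelihood for each component:
  P(Z=A)·p_A = 0.31 × 0.00373026 = 0.00115638
  P(Z=B)·p_B = 0.60 × 0.00376522 = 0.00225913
  P(Z=C)·p_C = 0.09 × 0.000381558 = 3.43402e-05
Marginal: 0.00115638 + 0.00225913 + 3.43402e-05 = 0.00344985
P(Intensity B | x₁,x₂) = 0.00225913 / 0.00344985 ≈ 0.655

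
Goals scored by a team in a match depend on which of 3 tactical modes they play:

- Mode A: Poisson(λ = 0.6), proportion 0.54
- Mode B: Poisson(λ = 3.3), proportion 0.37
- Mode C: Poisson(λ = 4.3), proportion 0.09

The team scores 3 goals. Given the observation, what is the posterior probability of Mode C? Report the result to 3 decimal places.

0.149

Apply Bayes' rule: the posterior for each component is proportional to its prior times its likelihood at x.
Poisson probabilities:
  f_A = 0.0197572
  f_B = 0.220912
  f_C = 0.179799
Multiply by the mixture weights:
  π_A·f_A = 0.54 × 0.0197572 = 0.0106689
  π_B·f_B = 0.37 × 0.220912 = 0.0817373
  π_C·f_C = 0.09 × 0.179799 = 0.0161819
Marginal: 0.0106689 + 0.0817373 + 0.0161819 = 0.108588
P(Mode C | data) ≈ 0.149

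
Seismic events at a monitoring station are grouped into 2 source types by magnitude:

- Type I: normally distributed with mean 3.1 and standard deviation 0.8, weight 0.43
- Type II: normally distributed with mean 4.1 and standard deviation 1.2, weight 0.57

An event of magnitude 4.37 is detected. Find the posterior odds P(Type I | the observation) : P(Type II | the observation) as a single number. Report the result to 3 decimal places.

0.329

Since P(k|x) ∝ π_k f_k(x), the posterior odds are π_i f_i(x) / (π_j f_j(x)).
Component likelihoods at x = 4.37:
  p_I = 0.141441
  p_II = 0.324142
Odds = (0.43/0.57) × (0.141441/0.324142) = 0.754386 × 0.436354 ≈ 0.329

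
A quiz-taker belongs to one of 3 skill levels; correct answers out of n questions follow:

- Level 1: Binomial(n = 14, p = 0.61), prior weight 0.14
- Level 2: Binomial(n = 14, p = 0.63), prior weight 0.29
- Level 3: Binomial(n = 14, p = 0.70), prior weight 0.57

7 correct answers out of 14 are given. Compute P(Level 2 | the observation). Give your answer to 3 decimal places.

Apply Bayes' rule: the posterior for each component is proportional to its prior times its likelihood at x.
Binomial probabilities:
  L_1 = 0.148016
  L_2 = 0.128334
  L_3 = 0.0618134
Multiply by the mixture weights:
  w_1·L_1 = 0.14 × 0.148016 = 0.0207222
  w_2·L_2 = 0.29 × 0.128334 = 0.037217
  w_3·L_3 = 0.57 × 0.0618134 = 0.0352336
Evidence: 0.0207222 + 0.037217 + 0.0352336 = 0.0931728
So the posterior for Level 2 is 0.037217 / 0.0931728 ≈ 0.399.

0.399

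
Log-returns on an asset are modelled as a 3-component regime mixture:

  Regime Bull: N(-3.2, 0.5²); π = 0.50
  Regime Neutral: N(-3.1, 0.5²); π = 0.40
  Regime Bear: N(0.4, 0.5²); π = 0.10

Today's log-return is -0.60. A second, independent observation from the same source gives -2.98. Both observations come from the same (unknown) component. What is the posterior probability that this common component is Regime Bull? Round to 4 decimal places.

P(component k | x) = π_k·f_k(x) / marginal(x), where marginal(x) = Σ_j π_j·f_j(x).
Since both observations come from the same component, the likelihood for component k is f_k(x₁)·f_k(x₂).
  f_Bull = [1.07221e-06] × [0.72427] = 7.76567e-07
  f_Neutral = [2.97344e-06] × [0.775233] = 2.30511e-06
  f_Bear = [0.107982] × [9.52428e-11] = 1.02845e-11
Unnormalised posteriors:
  π_Bull·f_Bull = 0.50 × 7.76567e-07 = 3.88284e-07
  π_Neutral·f_Neutral = 0.40 × 2.30511e-06 = 9.22043e-07
  π_Bear·f_Bear = 0.10 × 1.02845e-11 = 1.02845e-12
Marginal: 3.88284e-07 + 9.22043e-07 + 1.02845e-12 = 1.31033e-06
So the posterior for Regime Bull is 3.88284e-07 / 1.31033e-06 ≈ 0.2963.

0.2963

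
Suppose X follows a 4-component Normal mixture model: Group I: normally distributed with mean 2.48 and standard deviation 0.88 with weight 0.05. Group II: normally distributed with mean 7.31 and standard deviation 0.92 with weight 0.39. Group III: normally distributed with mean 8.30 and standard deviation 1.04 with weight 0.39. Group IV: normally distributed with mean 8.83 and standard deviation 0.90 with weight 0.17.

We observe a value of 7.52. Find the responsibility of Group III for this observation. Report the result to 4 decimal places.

Apply Bayes' rule: the posterior for each component is proportional to its prior times its likelihood at x.
Component likelihoods at x = 7.52:
  L_I = (1/(0.88·√(2π)))·exp(−(7.52−2.48)²/(2·0.88²)) = 0.453344·exp(-16.40083) = 3.41695e-08
  L_II = (1/(0.92·√(2π)))·exp(−(7.52−7.31)²/(2·0.92²)) = 0.433633·exp(-0.02605) = 0.422482
  L_III = (1/(1.04·√(2π)))·exp(−(7.52−8.30)²/(2·1.04²)) = 0.383598·exp(-0.28125) = 0.289555
  L_IV = (1/(0.90·√(2π)))·exp(−(7.52−8.83)²/(2·0.90²)) = 0.443269·exp(-1.05932) = 0.153678
Weight by the priors:
  P(Z=I)·L_I = 0.05 × 3.41695e-08 = 1.70848e-09
  P(Z=II)·L_II = 0.39 × 0.422482 = 0.164768
  P(Z=III)·L_III = 0.39 × 0.289555 = 0.112927
  P(Z=IV)·L_IV = 0.17 × 0.153678 = 0.0261252
Evidence: 1.70848e-09 + 0.164768 + 0.112927 + 0.0261252 = 0.30382
P(Group III | the observation) ≈ 0.3717

0.3717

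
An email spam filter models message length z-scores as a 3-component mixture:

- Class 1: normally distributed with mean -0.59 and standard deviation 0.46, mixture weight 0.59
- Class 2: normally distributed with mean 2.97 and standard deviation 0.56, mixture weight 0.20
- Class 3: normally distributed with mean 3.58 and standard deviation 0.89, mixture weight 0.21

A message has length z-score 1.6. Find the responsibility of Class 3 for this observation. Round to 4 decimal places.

Apply Bayes' rule: the posterior for each component is proportional to its prior times its likelihood at x.
Evaluate each component's likelihood at the observed value:
  f_1 = (1/(0.46·√(2π)))·exp(−(1.6−-0.59)²/(2·0.46²)) = 0.867266·exp(-11.33294) = 1.03829e-05
  f_2 = (1/(0.56·√(2π)))·exp(−(1.6−2.97)²/(2·0.56²)) = 0.712397·exp(-2.99251) = 0.0357349
  f_3 = (1/(0.89·√(2π)))·exp(−(1.6−3.58)²/(2·0.89²)) = 0.448250·exp(-2.47469) = 0.0377378
Prior × likelihood for each component:
  π_1·f_1 = 0.59 × 1.03829e-05 = 6.12592e-06
  π_2·f_2 = 0.20 × 0.0357349 = 0.00714699
  π_3·f_3 = 0.21 × 0.0377378 = 0.00792494
Marginal: 6.12592e-06 + 0.00714699 + 0.00792494 = 0.0150781
P(Class 3 | x) ≈ 0.5256

0.5256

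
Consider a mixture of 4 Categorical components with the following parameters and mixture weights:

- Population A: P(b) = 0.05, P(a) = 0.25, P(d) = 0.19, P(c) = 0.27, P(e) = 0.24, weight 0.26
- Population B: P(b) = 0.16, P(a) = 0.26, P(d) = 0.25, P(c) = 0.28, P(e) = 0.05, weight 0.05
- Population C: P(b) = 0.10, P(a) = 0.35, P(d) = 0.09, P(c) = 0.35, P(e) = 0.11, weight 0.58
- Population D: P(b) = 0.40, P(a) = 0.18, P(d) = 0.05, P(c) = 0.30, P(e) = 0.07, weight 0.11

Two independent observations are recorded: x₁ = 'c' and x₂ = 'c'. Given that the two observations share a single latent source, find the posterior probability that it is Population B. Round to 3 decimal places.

0.038

Apply Bayes' rule: the posterior for each component is proportional to its prior times its likelihood at x.
Since both observations come from the same component, the likelihood for component k is f_k(x₁)·f_k(x₂).
  p_A = [P(c | comp) = 0.27] × [0.27] = 0.0729
  p_B = [P(c | comp) = 0.28] × [0.28] = 0.0784
  p_C = [P(c | comp) = 0.35] × [0.35] = 0.1225
  p_D = [P(c | comp) = 0.30] × [0.3] = 0.09
Multiply by the mixture weights:
  w_A·p_A = 0.26 × 0.0729 = 0.018954
  w_B·p_B = 0.05 × 0.0784 = 0.00392
  w_C·p_C = 0.58 × 0.1225 = 0.07105
  w_D·p_D = 0.11 × 0.09 = 0.0099
Marginal: 0.018954 + 0.00392 + 0.07105 + 0.0099 = 0.103824
So the posterior for Population B is 0.00392 / 0.103824 ≈ 0.038.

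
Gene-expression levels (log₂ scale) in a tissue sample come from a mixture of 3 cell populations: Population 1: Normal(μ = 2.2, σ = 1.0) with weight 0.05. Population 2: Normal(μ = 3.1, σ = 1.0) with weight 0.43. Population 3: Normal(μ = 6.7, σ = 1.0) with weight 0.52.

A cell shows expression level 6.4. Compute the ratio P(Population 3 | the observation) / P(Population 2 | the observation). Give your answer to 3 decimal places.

Only the two components matter; the odds are (P(Z=i) f_i(x)) / (P(Z=j) f_j(x)).
Evaluate each component's likelihood at the observed value:
  f_1 = 5.89431e-05
  f_2 = 0.00172257
  f_3 = 0.381388
0.198322 / 0.000740705 ≈ 267.747

267.747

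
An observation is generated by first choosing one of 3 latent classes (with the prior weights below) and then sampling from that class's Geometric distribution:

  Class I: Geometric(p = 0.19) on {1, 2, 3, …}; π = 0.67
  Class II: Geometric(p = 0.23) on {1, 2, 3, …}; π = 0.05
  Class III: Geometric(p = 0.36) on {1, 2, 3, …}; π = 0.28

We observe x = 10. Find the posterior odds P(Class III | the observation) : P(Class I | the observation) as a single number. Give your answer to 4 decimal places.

0.0950

Only the two components matter; the odds are (P(Z=i) f_i(x)) / (P(Z=j) f_j(x)).
Component likelihoods at x = 10:
  f_I = 0.19·(1−0.19)^9 = 0.19·0.150095 = 0.028518
  f_II = 0.23·(1−0.23)^9 = 0.23·0.0951517 = 0.0218849
  f_III = 0.36·(1−0.36)^9 = 0.36·0.0180144 = 0.00648518
Odds = (0.28/0.67) × (0.00648518/0.028518) = 0.41791 × 0.227407 ≈ 0.0950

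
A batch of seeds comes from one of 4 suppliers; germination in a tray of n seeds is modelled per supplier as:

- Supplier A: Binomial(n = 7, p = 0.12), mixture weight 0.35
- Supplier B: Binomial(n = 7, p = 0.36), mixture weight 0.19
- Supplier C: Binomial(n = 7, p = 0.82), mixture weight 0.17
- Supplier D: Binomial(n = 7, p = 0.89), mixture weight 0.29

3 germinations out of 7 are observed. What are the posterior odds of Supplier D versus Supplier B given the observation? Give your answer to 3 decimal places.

Since P(k|x) ∝ w_k f_k(x), the posterior odds are w_i f_i(x) / (w_j f_j(x)).
Component likelihoods at x = 3 germinations out of 7:
  p_A = 0.0362696
  p_B = 0.273965
  p_C = 0.0202581
  p_D = 0.00361251
Posterior odds = (w_D·p_D) / (w_B·p_B) = (0.29·0.00361251) / (0.19·0.273965) = 0.00104763 / 0.0520534 ≈ 0.020

0.020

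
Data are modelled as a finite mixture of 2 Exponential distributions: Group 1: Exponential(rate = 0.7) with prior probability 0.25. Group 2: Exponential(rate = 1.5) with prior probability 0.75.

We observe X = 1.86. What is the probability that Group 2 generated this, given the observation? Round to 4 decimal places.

0.5921

By Bayes' theorem, P(k | x) = w_k f_k(x) / Σ_j w_j f_j(x).
Exponential densities:
  p_1 = 0.7·e^(−0.7·1.86) = 0.7·e^(−1.3020) = 0.190391
  p_2 = 1.5·e^(−1.5·1.86) = 1.5·e^(−2.7900) = 0.0921318
Weight by the priors:
  w_1·p_1 = 0.25 × 0.190391 = 0.0475978
  w_2·p_2 = 0.75 × 0.0921318 = 0.0690989
Sum: 0.0475978 + 0.0690989 = 0.116697
Responsibility of Group 2: 0.0690989 / 0.116697 ≈ 0.5921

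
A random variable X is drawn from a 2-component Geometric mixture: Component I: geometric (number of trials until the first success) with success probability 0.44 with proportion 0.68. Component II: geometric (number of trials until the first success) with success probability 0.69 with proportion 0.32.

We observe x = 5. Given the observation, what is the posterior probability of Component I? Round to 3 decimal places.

0.935

P(component k | x) = P(Z=k)·f_k(x) / marginal(x), where marginal(x) = Σ_j P(Z=j)·f_j(x).
Geometric probabilities:
  L_I = 0.44·(1−0.44)^4 = 0.44·0.098345 = 0.0432718
  L_II = 0.69·(1−0.69)^4 = 0.69·0.00923521 = 0.00637229
Unnormalised posteriors:
  P(Z=I)·L_I = 0.68 × 0.0432718 = 0.0294248
  P(Z=II)·L_II = 0.32 × 0.00637229 = 0.00203913
Normaliser: 0.0294248 + 0.00203913 = 0.0314639
Responsibility of Component I: 0.0294248 / 0.0314639 ≈ 0.935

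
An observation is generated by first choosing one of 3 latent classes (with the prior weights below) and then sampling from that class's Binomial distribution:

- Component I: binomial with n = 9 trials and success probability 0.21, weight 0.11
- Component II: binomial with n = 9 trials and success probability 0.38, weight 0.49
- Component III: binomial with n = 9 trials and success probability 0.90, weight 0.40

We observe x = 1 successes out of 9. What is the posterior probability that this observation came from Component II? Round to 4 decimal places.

0.5371

By Bayes' theorem, P(k | x) = π_k f_k(x) / Σ_j π_j f_j(x).
Binomial probabilities:
  L_I = 0.286734
  L_II = 0.0746723
  L_III = 8.1e-08
Multiply by the mixture weights:
  π_I·L_I = 0.11 × 0.286734 = 0.0315407
  π_II·L_II = 0.49 × 0.0746723 = 0.0365894
  π_III·L_III = 0.40 × 8.1e-08 = 3.24e-08
Sum: 0.0315407 + 0.0365894 + 3.24e-08 = 0.0681302
So the posterior for Component II is 0.0365894 / 0.0681302 ≈ 0.5371.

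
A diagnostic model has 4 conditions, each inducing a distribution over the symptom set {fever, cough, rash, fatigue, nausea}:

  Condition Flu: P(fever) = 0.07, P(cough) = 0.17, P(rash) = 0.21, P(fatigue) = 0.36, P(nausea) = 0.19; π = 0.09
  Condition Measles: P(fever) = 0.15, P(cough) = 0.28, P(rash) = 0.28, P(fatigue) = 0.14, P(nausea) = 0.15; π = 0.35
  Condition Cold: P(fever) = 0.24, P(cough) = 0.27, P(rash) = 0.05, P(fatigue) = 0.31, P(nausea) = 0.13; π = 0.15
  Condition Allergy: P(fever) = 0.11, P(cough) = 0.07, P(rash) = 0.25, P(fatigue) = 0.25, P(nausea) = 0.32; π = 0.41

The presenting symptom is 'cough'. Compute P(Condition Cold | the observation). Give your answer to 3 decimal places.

The responsibility of component k is P(Z=k) f_k(x) divided by Σ_j P(Z=j) f_j(x).
Component likelihoods at x = 'cough':
  f_Flu = 0.17
  f_Measles = 0.28
  f_Cold = 0.27
  f_Allergy = 0.07
Prior × likelihood for each component:
  P(Z=Flu)·f_Flu = 0.09 × 0.17 = 0.0153
  P(Z=Measles)·f_Measles = 0.35 × 0.28 = 0.098
  P(Z=Cold)·f_Cold = 0.15 × 0.27 = 0.0405
  P(Z=Allergy)·f_Allergy = 0.41 × 0.07 = 0.0287
Marginal: 0.0153 + 0.098 + 0.0405 + 0.0287 = 0.1825
So the posterior for Condition Cold is 0.0405 / 0.1825 ≈ 0.222.

0.222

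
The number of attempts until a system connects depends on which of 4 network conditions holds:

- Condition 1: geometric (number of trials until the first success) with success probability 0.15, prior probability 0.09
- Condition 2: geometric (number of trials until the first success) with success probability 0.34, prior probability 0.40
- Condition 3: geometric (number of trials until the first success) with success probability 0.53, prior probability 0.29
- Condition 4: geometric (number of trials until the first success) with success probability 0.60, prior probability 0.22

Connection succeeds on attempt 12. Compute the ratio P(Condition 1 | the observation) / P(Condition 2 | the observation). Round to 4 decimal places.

The posterior odds equal the prior odds times the likelihood ratio: (π_i/π_j)·(f_i(x)/f_j(x)).
Geometric probabilities:
  L_1 = 0.15·(1−0.15)^11 = 0.15·0.167343 = 0.0251015
  L_2 = 0.34·(1−0.34)^11 = 0.34·0.010351 = 0.00351935
  L_3 = 0.53·(1−0.53)^11 = 0.53·0.000247216 = 0.000131024
  L_4 = 0.60·(1−0.60)^11 = 0.60·4.1943e-05 = 2.51658e-05
0.00225913 / 0.00140774 ≈ 1.6048

1.6048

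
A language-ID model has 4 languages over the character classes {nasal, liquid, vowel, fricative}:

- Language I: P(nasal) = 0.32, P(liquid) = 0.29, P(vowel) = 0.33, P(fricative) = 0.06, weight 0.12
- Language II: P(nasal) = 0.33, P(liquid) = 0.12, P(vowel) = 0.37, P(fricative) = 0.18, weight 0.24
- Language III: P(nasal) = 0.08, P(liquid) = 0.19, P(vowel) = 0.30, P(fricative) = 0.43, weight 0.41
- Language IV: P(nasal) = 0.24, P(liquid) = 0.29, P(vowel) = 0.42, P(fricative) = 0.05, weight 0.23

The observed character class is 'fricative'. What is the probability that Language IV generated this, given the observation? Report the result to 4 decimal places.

By Bayes' theorem, P(k | x) = w_k f_k(x) / Σ_j w_j f_j(x).
Evaluate each component's likelihood at the observed value:
  p_I = P(fricative | comp) = 0.06
  p_II = P(fricative | comp) = 0.18
  p_III = P(fricative | comp) = 0.43
  p_IV = P(fricative | comp) = 0.05
Multiply by the mixture weights:
  w_I·p_I = 0.12 × 0.06 = 0.0072
  w_II·p_II = 0.24 × 0.18 = 0.0432
  w_III·p_III = 0.41 × 0.43 = 0.1763
  w_IV·p_IV = 0.23 × 0.05 = 0.0115
Normaliser: 0.0072 + 0.0432 + 0.1763 + 0.0115 = 0.2382
Responsibility of Language IV: 0.0115 / 0.2382 ≈ 0.0483

0.0483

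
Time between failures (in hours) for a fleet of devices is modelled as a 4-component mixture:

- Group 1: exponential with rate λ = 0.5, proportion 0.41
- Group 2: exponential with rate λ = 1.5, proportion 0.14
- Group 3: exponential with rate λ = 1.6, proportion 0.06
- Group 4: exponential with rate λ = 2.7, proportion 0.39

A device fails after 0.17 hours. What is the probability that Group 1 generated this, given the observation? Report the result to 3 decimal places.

0.173

By Bayes' theorem, P(k | x) = π_k f_k(x) / Σ_j π_j f_j(x).
Exponential densities:
  L_1 = 0.5·e^(−0.5·0.17) = 0.5·e^(−0.0850) = 0.459256
  L_2 = 1.5·e^(−1.5·0.17) = 1.5·e^(−0.2550) = 1.16237
  L_3 = 1.6·e^(−1.6·0.17) = 1.6·e^(−0.2720) = 1.21897
  L_4 = 2.7·e^(−2.7·0.17) = 2.7·e^(−0.4590) = 1.70617
Unnormalised posteriors:
  π_1·L_1 = 0.41 × 0.459256 = 0.188295
  π_2·L_2 = 0.14 × 1.16237 = 0.162732
  π_3·L_3 = 0.06 × 1.21897 = 0.073138
  π_4·L_4 = 0.39 × 1.70617 = 0.665407
Sum: 0.188295 + 0.162732 + 0.073138 + 0.665407 = 1.08957
So the posterior for Group 1 is 0.188295 / 1.08957 ≈ 0.173.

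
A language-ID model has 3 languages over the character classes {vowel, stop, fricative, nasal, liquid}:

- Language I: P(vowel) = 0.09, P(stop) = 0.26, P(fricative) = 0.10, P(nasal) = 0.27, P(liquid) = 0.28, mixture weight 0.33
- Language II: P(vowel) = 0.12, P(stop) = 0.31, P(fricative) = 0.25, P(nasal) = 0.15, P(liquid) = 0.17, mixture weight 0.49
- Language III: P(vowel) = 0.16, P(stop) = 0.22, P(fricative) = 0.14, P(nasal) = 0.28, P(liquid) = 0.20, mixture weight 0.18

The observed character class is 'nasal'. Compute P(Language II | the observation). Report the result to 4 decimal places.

The responsibility of component k is w_k f_k(x) divided by Σ_j w_j f_j(x).
Evaluate each component's likelihood at the observed value:
  L_I = P(nasal | comp) = 0.27
  L_II = P(nasal | comp) = 0.15
  L_III = P(nasal | comp) = 0.28
Unnormalised posteriors:
  w_I·L_I = 0.33 × 0.27 = 0.0891
  w_II·L_II = 0.49 × 0.15 = 0.0735
  w_III·L_III = 0.18 × 0.28 = 0.0504
Evidence: 0.0891 + 0.0735 + 0.0504 = 0.213
Responsibility of Language II: 0.0735 / 0.213 ≈ 0.3451

0.3451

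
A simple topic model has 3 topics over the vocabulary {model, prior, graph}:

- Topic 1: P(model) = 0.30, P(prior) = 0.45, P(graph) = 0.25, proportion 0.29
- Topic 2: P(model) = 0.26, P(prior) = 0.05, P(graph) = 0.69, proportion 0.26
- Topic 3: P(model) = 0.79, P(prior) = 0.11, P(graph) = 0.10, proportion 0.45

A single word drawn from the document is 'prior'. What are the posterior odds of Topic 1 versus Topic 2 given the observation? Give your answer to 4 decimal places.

10.0385

Since P(k|x) ∝ P(Z=k) f_k(x), the posterior odds are P(Z=i) f_i(x) / (P(Z=j) f_j(x)).
Component likelihoods at x = 'prior':
  p_1 = P(prior | comp) = 0.45
  p_2 = P(prior | comp) = 0.05
  p_3 = P(prior | comp) = 0.11
Posterior odds = (P(Z=1)·p_1) / (P(Z=2)·p_2) = (0.29·0.45) / (0.26·0.05) = 0.1305 / 0.013 ≈ 10.0385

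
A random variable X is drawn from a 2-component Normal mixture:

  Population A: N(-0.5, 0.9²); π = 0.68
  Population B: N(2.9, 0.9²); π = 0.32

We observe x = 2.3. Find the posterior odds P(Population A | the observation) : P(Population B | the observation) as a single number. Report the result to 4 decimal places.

0.0210

Posterior odds = (π_i f_i(x)) / (π_j f_j(x)); the normalising sum cancels.
Evaluate each component's likelihood at the observed value:
  L_A = (1/(0.9·√(2π)))·exp(−(2.3−-0.5)²/(2·0.9²)) = 0.443269·exp(-4.83951) = 0.00350668
  L_B = (1/(0.9·√(2π)))·exp(−(2.3−2.9)²/(2·0.9²)) = 0.443269·exp(-0.22222) = 0.354942
Odds = (0.68/0.32) × (0.00350668/0.354942) = 2.125 × 0.00987959 ≈ 0.0210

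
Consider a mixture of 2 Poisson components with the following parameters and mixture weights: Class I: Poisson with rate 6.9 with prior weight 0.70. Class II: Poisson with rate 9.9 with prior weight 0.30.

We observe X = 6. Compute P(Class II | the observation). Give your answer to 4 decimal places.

0.1569

Apply Bayes' rule: the posterior for each component is proportional to its prior times its likelihood at x.
Poisson probabilities:
  p_I = 0.151053
  p_II = 0.065609
Unnormalised posteriors:
  w_I·p_I = 0.70 × 0.151053 = 0.105737
  w_II·p_II = 0.30 × 0.065609 = 0.0196827
Evidence: 0.105737 + 0.0196827 = 0.12542
So the posterior for Class II is 0.0196827 / 0.12542 ≈ 0.1569.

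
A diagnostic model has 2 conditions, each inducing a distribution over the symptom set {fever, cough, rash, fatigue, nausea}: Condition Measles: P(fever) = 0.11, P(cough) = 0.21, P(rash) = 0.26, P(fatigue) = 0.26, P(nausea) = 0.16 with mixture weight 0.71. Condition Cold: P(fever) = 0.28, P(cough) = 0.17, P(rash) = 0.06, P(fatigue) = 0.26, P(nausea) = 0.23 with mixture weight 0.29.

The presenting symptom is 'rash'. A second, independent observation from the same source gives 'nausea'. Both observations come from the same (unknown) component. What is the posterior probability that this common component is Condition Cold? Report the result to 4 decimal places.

0.1193

By Bayes' theorem, P(k | x) = π_k f_k(x) / Σ_j π_j f_j(x).
Since both observations come from the same component, the likelihood for component k is f_k(x₁)·f_k(x₂).
  f_Measles = [P(rash | comp) = 0.26] × [0.16] = 0.0416
  f_Cold = [P(rash | comp) = 0.06] × [0.23] = 0.0138
Unnormalised posteriors:
  π_Measles·f_Measles = 0.71 × 0.0416 = 0.029536
  π_Cold·f_Cold = 0.29 × 0.0138 = 0.004002
Sum: 0.029536 + 0.004002 = 0.033538
P(Condition Cold | x₁, x₂) = 0.004002 / 0.033538 ≈ 0.1193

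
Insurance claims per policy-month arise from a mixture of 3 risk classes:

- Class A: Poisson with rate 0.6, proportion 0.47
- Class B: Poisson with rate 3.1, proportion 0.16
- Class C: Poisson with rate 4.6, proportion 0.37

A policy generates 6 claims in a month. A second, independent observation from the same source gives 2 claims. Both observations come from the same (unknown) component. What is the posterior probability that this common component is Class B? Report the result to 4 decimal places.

Posterior ∝ prior × likelihood, so P(k | x) ∝ P(Z=k) f_k(x); normalise over all components.
Since both observations come from the same component, the likelihood for component k is f_k(x₁)·f_k(x₂).
  f_A = [e^(−0.6)·0.6^6/6! = 3.5563e-05] × [0.0987861] = 3.51313e-06
  f_B = [e^(−3.1)·3.1^6/6! = 0.0555296] × [0.216461] = 0.01202
  f_C = [e^(−4.6)·4.6^6/6! = 0.13227] × [0.106348] = 0.0140667
Multiply by the mixture weights:
  P(Z=A)·f_A = 0.47 × 3.51313e-06 = 1.65117e-06
  P(Z=B)·f_B = 0.16 × 0.01202 = 0.0019232
  P(Z=C)·f_C = 0.37 × 0.0140667 = 0.00520466
Marginal: 1.65117e-06 + 0.0019232 + 0.00520466 = 0.00712952
Responsibility of Class B: 0.0019232 / 0.00712952 ≈ 0.2698

0.2698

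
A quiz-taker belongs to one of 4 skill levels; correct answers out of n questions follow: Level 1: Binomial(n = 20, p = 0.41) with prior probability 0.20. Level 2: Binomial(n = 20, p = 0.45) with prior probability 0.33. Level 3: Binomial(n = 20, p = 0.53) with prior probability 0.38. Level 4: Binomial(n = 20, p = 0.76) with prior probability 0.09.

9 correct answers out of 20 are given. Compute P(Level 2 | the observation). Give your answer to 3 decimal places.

Apply Bayes' rule: the posterior for each component is proportional to its prior times its likelihood at x.
Component likelihoods at x = 9 correct answers out of 20:
  p_1 = 0.165818
  p_2 = 0.177055
  p_3 = 0.137014
  p_4 = 0.00216198
Multiply by the mixture weights:
  P(Z=1)·p_1 = 0.20 × 0.165818 = 0.0331637
  P(Z=2)·p_2 = 0.33 × 0.177055 = 0.0584281
  P(Z=3)·p_3 = 0.38 × 0.137014 = 0.0520653
  P(Z=4)·p_4 = 0.09 × 0.00216198 = 0.000194578
Marginal: 0.0331637 + 0.0584281 + 0.0520653 + 0.000194578 = 0.143852
Responsibility of Level 2: 0.0584281 / 0.143852 ≈ 0.406

0.406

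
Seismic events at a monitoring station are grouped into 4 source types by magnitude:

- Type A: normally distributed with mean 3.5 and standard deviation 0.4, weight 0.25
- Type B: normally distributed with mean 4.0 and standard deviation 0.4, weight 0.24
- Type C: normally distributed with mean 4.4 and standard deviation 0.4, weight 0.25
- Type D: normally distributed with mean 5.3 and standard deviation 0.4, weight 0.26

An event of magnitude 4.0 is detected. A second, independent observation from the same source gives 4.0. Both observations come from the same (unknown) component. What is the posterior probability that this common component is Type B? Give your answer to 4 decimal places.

0.6244

Apply Bayes' rule: the posterior for each component is proportional to its prior times its likelihood at x.
Since both observations come from the same component, the likelihood for component k is f_k(x₁)·f_k(x₂).
  p_A = [0.456623] × [0.456623] = 0.208504
  p_B = [0.997356] × [0.997356] = 0.994718
  p_C = [0.604927] × [0.604927] = 0.365936
  p_D = [0.00507262] × [0.00507262] = 2.57315e-05
Weight by the priors:
  w_A·p_A = 0.25 × 0.208504 = 0.0521261
  w_B·p_B = 0.24 × 0.994718 = 0.238732
  w_C·p_C = 0.25 × 0.365936 = 0.0914841
  w_D·p_D = 0.26 × 2.57315e-05 = 6.69018e-06
Denominator: 0.0521261 + 0.238732 + 0.0914841 + 6.69018e-06 = 0.382349
P(Type B | data) ≈ 0.6244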